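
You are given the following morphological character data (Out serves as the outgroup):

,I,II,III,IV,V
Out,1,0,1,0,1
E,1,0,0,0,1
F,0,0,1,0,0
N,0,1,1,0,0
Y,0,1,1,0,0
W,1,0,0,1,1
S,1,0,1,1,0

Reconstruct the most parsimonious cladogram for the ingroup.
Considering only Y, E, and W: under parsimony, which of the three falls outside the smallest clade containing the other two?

Character polarity is set by the outgroup: the derived state is whichever differs from the outgroup's state, so for I, III, V the derived state is '0', and for the remaining characters it is '1'.
I (derived state '0') is shared by F, N, and Y — a synapomorphy uniting that clade.
Only N and Y show the derived state '1' for II, supporting them as a clade.
Only E and W show the derived state '0' for III, supporting them as a clade.
IV (state '1') occurs in S and W but conflicts with the nesting implied by the other characters — most parsimoniously interpreted as homoplasy.
V: derived state '0' in F, N, S, and Y only — synapomorphy for {F, N, S, Y}.
Most parsimonious ingroup topology: ((E,W),((F,(N,Y)),S)).
W and E share a more recent common ancestor with each other than either does with Y, so Y is the least closely related of the three.

Y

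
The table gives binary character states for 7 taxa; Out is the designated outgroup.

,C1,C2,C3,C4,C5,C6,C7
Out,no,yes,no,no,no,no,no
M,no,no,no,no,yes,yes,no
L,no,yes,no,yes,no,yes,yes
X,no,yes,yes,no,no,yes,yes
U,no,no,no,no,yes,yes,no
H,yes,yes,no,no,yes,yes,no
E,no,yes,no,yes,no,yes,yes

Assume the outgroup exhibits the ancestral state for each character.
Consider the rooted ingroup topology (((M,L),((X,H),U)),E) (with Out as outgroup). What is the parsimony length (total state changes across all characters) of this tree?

13

Map each character onto (((M,L),((X,H),U)),E) (rooted by Out) and count the minimum state changes it requires (Fitch parsimony):
C1: 1; C2: 2; C3: 1; C4: 2; C5: 3; C6: 1; C7: 3.
Total tree length = 13.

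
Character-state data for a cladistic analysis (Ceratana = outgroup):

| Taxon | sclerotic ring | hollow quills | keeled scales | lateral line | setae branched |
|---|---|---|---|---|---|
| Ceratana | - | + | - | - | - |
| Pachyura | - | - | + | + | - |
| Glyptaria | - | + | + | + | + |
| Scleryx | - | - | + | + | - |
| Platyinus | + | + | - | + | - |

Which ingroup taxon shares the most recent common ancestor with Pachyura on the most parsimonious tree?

Scleryx

Character polarity is set by the outgroup: the derived state is whichever differs from the outgroup's state, so for hollow quills the derived state is '-', and for the remaining characters it is '+'.
sclerotic ring (derived state '+') is unique to Platyinus (autapomorphy; uninformative for grouping).
hollow quills: derived state '-' in Pachyura and Scleryx only — synapomorphy for {Pachyura, Scleryx}.
keeled scales: derived state '+' in Glyptaria, Pachyura, and Scleryx only — synapomorphy for {Glyptaria, Pachyura, Scleryx}.
All ingroup taxa share the derived state '+' for lateral line; it defines the ingroup but does not resolve relationships within it.
setae branched (derived state '+') is unique to Glyptaria (autapomorphy; uninformative for grouping).
Most parsimonious ingroup topology: (((Pachyura,Scleryx),Glyptaria),Platyinus).
Pachyura and Scleryx form a cherry on this tree, so they are sister taxa.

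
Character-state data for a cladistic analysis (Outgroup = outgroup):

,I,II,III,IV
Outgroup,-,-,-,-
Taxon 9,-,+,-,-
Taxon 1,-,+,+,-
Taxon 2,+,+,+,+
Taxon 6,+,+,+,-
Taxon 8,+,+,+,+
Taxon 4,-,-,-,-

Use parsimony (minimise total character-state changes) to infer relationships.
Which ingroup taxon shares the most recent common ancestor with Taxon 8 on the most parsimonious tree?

Taxon 2

The outgroup has state '-' for every character, so '+' is the derived state throughout.
I: derived state '+' in Taxon 2, Taxon 6, and Taxon 8 only — synapomorphy for {Taxon 2, Taxon 6, Taxon 8}.
II (derived state '+') is shared by Taxon 1, Taxon 2, Taxon 6, Taxon 8, and Taxon 9 — a synapomorphy uniting that clade.
III (derived state '+') is shared by Taxon 1, Taxon 2, Taxon 6, and Taxon 8 — a synapomorphy uniting that clade.
IV: derived state '+' in Taxon 2 and Taxon 8 only — synapomorphy for {Taxon 2, Taxon 8}.
Most parsimonious ingroup topology: ((Taxon 9,(Taxon 1,((Taxon 2,Taxon 8),Taxon 6))),Taxon 4).
Taxon 8 and Taxon 2 form a cherry on this tree, so they are sister taxa.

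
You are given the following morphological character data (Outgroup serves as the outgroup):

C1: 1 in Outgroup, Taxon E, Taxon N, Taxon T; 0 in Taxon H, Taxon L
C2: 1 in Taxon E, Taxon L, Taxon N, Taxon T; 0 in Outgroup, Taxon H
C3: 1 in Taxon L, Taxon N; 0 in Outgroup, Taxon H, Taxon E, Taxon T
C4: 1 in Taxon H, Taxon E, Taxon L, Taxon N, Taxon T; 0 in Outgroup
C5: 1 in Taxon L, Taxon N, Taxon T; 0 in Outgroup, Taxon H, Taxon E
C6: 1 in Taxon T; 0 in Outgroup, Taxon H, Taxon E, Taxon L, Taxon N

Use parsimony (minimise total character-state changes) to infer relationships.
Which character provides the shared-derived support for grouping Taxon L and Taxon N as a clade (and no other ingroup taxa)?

Character polarity is set by the outgroup: the derived state is whichever differs from the outgroup's state, so for C1 the derived state is '0', and for the remaining characters it is '1'.
C1 (state '0') occurs in Taxon H and Taxon L but conflicts with the nesting implied by the other characters — most parsimoniously interpreted as homoplasy.
C2: derived state '1' in Taxon E, Taxon L, Taxon N, and Taxon T only — synapomorphy for {Taxon E, Taxon L, Taxon N, Taxon T}.
Only Taxon L and Taxon N show the derived state '1' for C3, supporting them as a clade.
C4 (derived state '1') is shared by all ingroup taxa — unites the whole ingroup.
C5 (derived state '1') is shared by Taxon L, Taxon N, and Taxon T — a synapomorphy uniting that clade.
C6 (derived state '1') is unique to Taxon T (autapomorphy; uninformative for grouping).
Most parsimonious ingroup topology: (Taxon H,(Taxon E,((Taxon L,Taxon N),Taxon T))).
The clade {Taxon L, Taxon N} is supported by C3: its derived state '1' occurs in exactly those taxa and in no other taxon (including the outgroup).

C3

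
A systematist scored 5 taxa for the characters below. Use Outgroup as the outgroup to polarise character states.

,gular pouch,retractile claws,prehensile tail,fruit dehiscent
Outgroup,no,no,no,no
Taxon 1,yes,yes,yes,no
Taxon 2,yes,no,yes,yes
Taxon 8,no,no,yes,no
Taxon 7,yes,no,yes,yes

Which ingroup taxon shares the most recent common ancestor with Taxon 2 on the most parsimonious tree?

The outgroup has state 'no' for every character, so 'yes' is the derived state throughout.
Only Taxon 1, Taxon 2, and Taxon 7 show the derived state 'yes' for gular pouch, supporting them as a clade.
retractile claws: derived state 'yes' in Taxon 1 only — an autapomorphy, so it tells us nothing about relationships among taxa.
All ingroup taxa share the derived state 'yes' for prehensile tail; it defines the ingroup but does not resolve relationships within it.
Only Taxon 2 and Taxon 7 show the derived state 'yes' for fruit dehiscent, supporting them as a clade.
Most parsimonious ingroup topology: ((Taxon 1,(Taxon 2,Taxon 7)),Taxon 8).
Taxon 2 and Taxon 7 form a cherry on this tree, so they are sister taxa.

Taxon 7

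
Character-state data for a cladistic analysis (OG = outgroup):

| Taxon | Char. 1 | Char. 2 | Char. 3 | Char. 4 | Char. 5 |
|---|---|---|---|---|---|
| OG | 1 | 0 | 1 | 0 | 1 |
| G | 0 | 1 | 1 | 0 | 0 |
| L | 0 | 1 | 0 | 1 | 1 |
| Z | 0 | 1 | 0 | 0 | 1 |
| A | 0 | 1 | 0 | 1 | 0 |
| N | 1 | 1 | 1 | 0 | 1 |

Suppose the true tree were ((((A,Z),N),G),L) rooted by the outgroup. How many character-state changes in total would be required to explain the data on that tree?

Map each character onto ((((A,Z),N),G),L) (rooted by OG) and count the minimum state changes it requires (Fitch parsimony):
Char. 1: 2; Char. 2: 1; Char. 3: 2; Char. 4: 2; Char. 5: 2.
Total tree length = 9.

9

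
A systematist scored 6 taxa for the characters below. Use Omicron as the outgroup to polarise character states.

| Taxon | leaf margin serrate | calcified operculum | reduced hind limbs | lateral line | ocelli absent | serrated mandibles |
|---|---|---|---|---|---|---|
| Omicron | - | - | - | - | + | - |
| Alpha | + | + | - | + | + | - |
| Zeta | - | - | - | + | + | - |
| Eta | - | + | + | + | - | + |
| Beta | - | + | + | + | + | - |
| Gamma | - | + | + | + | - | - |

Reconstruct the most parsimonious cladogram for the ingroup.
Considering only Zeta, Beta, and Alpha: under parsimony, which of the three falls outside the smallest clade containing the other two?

Zeta

Character polarity is set by the outgroup: the derived state is whichever differs from the outgroup's state, so for ocelli absent the derived state is '-', and for the remaining characters it is '+'.
leaf margin serrate: derived state '+' in Alpha only — an autapomorphy, so it tells us nothing about relationships among taxa.
calcified operculum (derived state '+') is shared by Alpha, Beta, Eta, and Gamma — a synapomorphy uniting that clade.
reduced hind limbs (derived state '+') is shared by Beta, Eta, and Gamma — a synapomorphy uniting that clade.
lateral line (derived state '+') is shared by all ingroup taxa — unites the whole ingroup.
ocelli absent: derived state '-' in Eta and Gamma only — synapomorphy for {Eta, Gamma}.
serrated mandibles: derived state '+' in Eta only — an autapomorphy, so it tells us nothing about relationships among taxa.
Most parsimonious ingroup topology: ((Alpha,((Eta,Gamma),Beta)),Zeta).
Beta and Alpha share a more recent common ancestor with each other than either does with Zeta, so Zeta is the least closely related of the three.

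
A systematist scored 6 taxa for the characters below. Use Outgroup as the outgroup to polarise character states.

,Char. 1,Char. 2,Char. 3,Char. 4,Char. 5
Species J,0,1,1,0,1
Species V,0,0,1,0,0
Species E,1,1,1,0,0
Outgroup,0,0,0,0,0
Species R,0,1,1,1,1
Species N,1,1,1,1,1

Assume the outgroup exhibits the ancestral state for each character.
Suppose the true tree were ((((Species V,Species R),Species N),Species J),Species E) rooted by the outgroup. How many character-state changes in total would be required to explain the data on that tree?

9

Map each character onto ((((Species V,Species R),Species N),Species J),Species E) (rooted by Outgroup) and count the minimum state changes it requires (Fitch parsimony):
Char. 1: 2; Char. 2: 2; Char. 3: 1; Char. 4: 2; Char. 5: 2.
Total tree length = 9.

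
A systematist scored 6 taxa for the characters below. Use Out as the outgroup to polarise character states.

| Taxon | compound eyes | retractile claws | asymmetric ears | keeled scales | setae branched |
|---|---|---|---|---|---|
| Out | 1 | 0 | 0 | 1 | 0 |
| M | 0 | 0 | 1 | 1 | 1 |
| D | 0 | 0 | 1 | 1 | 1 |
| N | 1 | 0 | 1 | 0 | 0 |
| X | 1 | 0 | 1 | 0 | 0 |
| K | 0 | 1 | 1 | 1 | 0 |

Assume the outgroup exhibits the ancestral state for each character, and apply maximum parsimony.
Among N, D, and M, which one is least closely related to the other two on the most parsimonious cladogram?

Character polarity is set by the outgroup: the derived state is whichever differs from the outgroup's state, so for compound eyes, keeled scales the derived state is '0', and for the remaining characters it is '1'.
Only D, K, and M show the derived state '0' for compound eyes, supporting them as a clade.
retractile claws: derived state '1' in K only — an autapomorphy, so it tells us nothing about relationships among taxa.
All ingroup taxa share the derived state '1' for asymmetric ears; it defines the ingroup but does not resolve relationships within it.
keeled scales: derived state '0' in N and X only — synapomorphy for {N, X}.
setae branched (derived state '1') is shared by D and M — a synapomorphy uniting that clade.
Most parsimonious ingroup topology: (((M,D),K),(N,X)).
M and D share a more recent common ancestor with each other than either does with N, so N is the least closely related of the three.

N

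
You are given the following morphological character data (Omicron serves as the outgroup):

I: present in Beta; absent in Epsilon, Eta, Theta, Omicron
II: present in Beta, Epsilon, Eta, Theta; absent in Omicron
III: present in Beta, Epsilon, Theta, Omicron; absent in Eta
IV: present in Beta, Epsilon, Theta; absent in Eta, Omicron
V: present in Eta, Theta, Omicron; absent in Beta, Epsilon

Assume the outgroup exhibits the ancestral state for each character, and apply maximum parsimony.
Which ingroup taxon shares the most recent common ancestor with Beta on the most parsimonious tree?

Character polarity is set by the outgroup: the derived state is whichever differs from the outgroup's state, so for III, V the derived state is 'absent', and for the remaining characters it is 'present'.
I: derived state 'present' in Beta only — an autapomorphy, so it tells us nothing about relationships among taxa.
II (derived state 'present') is shared by all ingroup taxa — unites the whole ingroup.
III (derived state 'absent') is unique to Eta (autapomorphy; uninformative for grouping).
IV: derived state 'present' in Beta, Epsilon, and Theta only — synapomorphy for {Beta, Epsilon, Theta}.
V: derived state 'absent' in Beta and Epsilon only — synapomorphy for {Beta, Epsilon}.
Most parsimonious ingroup topology: (((Epsilon,Beta),Theta),Eta).
Beta and Epsilon form a cherry on this tree, so they are sister taxa.

Epsilon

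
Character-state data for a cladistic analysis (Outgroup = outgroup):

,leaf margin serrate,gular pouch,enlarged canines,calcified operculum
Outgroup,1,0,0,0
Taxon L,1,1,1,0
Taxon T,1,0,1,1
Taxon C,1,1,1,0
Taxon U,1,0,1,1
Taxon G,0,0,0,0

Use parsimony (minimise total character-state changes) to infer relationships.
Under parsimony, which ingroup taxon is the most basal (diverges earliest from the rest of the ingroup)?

Character polarity is set by the outgroup: the derived state is whichever differs from the outgroup's state, so for leaf margin serrate the derived state is '0', and for the remaining characters it is '1'.
leaf margin serrate: derived state '0' in Taxon G only — an autapomorphy, so it tells us nothing about relationships among taxa.
Only Taxon C and Taxon L show the derived state '1' for gular pouch, supporting them as a clade.
enlarged canines: derived state '1' in Taxon C, Taxon L, Taxon T, and Taxon U only — synapomorphy for {Taxon C, Taxon L, Taxon T, Taxon U}.
calcified operculum: derived state '1' in Taxon T and Taxon U only — synapomorphy for {Taxon T, Taxon U}.
Most parsimonious ingroup topology: (((Taxon L,Taxon C),(Taxon T,Taxon U)),Taxon G).
Taxon G is sister to the clade containing all other ingroup taxa, so it is the earliest-diverging (most basal) ingroup lineage.

Taxon G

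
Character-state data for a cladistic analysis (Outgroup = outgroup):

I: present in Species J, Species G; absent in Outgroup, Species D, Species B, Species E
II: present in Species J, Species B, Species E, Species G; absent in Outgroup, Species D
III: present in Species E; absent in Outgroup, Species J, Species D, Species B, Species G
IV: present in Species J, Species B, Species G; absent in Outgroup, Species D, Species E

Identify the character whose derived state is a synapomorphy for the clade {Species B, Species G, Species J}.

IV

The outgroup has state 'absent' for every character, so 'present' is the derived state throughout.
I: derived state 'present' in Species G and Species J only — synapomorphy for {Species G, Species J}.
Only Species B, Species E, Species G, and Species J show the derived state 'present' for II, supporting them as a clade.
III: derived state 'present' in Species E only — an autapomorphy, so it tells us nothing about relationships among taxa.
Only Species B, Species G, and Species J show the derived state 'present' for IV, supporting them as a clade.
Most parsimonious ingroup topology: ((((Species J,Species G),Species B),Species E),Species D).
The clade {Species B, Species G, Species J} is supported by IV: its derived state 'present' occurs in exactly those taxa and in no other taxon (including the outgroup).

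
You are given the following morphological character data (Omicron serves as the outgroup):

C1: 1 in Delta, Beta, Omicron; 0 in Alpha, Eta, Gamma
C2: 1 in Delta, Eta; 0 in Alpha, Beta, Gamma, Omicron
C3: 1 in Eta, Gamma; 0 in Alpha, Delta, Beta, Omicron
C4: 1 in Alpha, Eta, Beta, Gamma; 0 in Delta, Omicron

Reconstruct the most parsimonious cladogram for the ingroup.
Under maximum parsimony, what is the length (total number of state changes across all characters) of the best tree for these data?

5

Character polarity is set by the outgroup: the derived state is whichever differs from the outgroup's state, so for C1 the derived state is '0', and for the remaining characters it is '1'.
Only Alpha, Eta, and Gamma show the derived state '0' for C1, supporting them as a clade.
C2 (state '1') occurs in Delta and Eta but conflicts with the nesting implied by the other characters — most parsimoniously interpreted as homoplasy.
C3: derived state '1' in Eta and Gamma only — synapomorphy for {Eta, Gamma}.
C4 (derived state '1') is shared by Alpha, Beta, Eta, and Gamma — a synapomorphy uniting that clade.
Most parsimonious ingroup topology: ((((Eta,Gamma),Alpha),Beta),Delta).
Changes per character on this tree: C1: 1; C2: 2; C3: 1; C4: 1.
Total = 5.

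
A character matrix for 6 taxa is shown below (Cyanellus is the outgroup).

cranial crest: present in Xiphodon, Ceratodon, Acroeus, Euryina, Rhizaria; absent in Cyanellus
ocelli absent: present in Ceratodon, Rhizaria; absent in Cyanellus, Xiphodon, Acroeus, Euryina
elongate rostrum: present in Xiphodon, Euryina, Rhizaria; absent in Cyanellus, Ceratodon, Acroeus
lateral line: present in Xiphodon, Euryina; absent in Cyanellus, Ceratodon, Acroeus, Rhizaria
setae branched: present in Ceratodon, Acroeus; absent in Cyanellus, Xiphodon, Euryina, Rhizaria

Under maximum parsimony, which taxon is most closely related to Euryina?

Xiphodon

The outgroup has state 'absent' for every character, so 'present' is the derived state throughout.
All ingroup taxa share the derived state 'present' for cranial crest; it defines the ingroup but does not resolve relationships within it.
ocelli absent (state 'present') occurs in Ceratodon and Rhizaria but conflicts with the nesting implied by the other characters — most parsimoniously interpreted as homoplasy.
Only Euryina, Rhizaria, and Xiphodon show the derived state 'present' for elongate rostrum, supporting them as a clade.
Only Euryina and Xiphodon show the derived state 'present' for lateral line, supporting them as a clade.
setae branched: derived state 'present' in Acroeus and Ceratodon only — synapomorphy for {Acroeus, Ceratodon}.
Most parsimonious ingroup topology: (((Xiphodon,Euryina),Rhizaria),(Ceratodon,Acroeus)).
Euryina and Xiphodon form a cherry on this tree, so they are sister taxa.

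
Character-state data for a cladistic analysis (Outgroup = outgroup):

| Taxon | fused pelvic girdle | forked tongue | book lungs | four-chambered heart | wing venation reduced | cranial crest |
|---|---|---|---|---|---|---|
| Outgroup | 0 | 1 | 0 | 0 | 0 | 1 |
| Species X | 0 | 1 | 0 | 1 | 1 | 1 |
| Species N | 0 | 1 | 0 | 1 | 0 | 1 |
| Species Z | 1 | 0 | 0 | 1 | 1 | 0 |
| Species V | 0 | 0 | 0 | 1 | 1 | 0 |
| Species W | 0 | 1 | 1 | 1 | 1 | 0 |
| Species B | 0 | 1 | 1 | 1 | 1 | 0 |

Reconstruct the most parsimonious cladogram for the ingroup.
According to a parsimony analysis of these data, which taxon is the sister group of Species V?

Species Z

Character polarity is set by the outgroup: the derived state is whichever differs from the outgroup's state, so for forked tongue, cranial crest the derived state is '0', and for the remaining characters it is '1'.
fused pelvic girdle: derived state '1' in Species Z only — an autapomorphy, so it tells us nothing about relationships among taxa.
forked tongue (derived state '0') is shared by Species V and Species Z — a synapomorphy uniting that clade.
book lungs: derived state '1' in Species B and Species W only — synapomorphy for {Species B, Species W}.
All ingroup taxa share the derived state '1' for four-chambered heart; it defines the ingroup but does not resolve relationships within it.
Only Species B, Species V, Species W, Species X, and Species Z show the derived state '1' for wing venation reduced, supporting them as a clade.
cranial crest: derived state '0' in Species B, Species V, Species W, and Species Z only — synapomorphy for {Species B, Species V, Species W, Species Z}.
Most parsimonious ingroup topology: ((Species X,((Species Z,Species V),(Species W,Species B))),Species N).
Species V and Species Z form a cherry on this tree, so they are sister taxa.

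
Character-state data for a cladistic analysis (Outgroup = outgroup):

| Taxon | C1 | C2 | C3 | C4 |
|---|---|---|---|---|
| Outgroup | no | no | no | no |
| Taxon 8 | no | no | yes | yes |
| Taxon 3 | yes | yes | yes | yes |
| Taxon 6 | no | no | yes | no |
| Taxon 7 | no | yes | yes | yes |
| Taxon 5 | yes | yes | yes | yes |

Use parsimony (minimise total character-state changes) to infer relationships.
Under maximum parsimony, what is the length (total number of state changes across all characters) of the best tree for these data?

4

The outgroup has state 'no' for every character, so 'yes' is the derived state throughout.
Only Taxon 3 and Taxon 5 show the derived state 'yes' for C1, supporting them as a clade.
C2 (derived state 'yes') is shared by Taxon 3, Taxon 5, and Taxon 7 — a synapomorphy uniting that clade.
C3 (derived state 'yes') is shared by all ingroup taxa — unites the whole ingroup.
Only Taxon 3, Taxon 5, Taxon 7, and Taxon 8 show the derived state 'yes' for C4, supporting them as a clade.
Most parsimonious ingroup topology: ((Taxon 8,((Taxon 3,Taxon 5),Taxon 7)),Taxon 6).
Changes per character on this tree: C1: 1; C2: 1; C3: 1; C4: 1.
Total = 4.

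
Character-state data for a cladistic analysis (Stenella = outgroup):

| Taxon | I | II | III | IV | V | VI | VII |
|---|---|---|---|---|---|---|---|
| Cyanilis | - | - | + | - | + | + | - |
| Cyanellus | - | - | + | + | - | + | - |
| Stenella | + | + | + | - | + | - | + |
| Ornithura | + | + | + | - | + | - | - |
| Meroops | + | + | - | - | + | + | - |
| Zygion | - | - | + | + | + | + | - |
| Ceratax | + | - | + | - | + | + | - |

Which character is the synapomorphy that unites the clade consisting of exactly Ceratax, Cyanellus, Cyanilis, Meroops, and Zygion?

Character polarity is set by the outgroup: the derived state is whichever differs from the outgroup's state, so for I, II, III, V, VII the derived state is '-', and for the remaining characters it is '+'.
Only Cyanellus, Cyanilis, and Zygion show the derived state '-' for I, supporting them as a clade.
II (derived state '-') is shared by Ceratax, Cyanellus, Cyanilis, and Zygion — a synapomorphy uniting that clade.
III (derived state '-') is unique to Meroops (autapomorphy; uninformative for grouping).
IV: derived state '+' in Cyanellus and Zygion only — synapomorphy for {Cyanellus, Zygion}.
V: derived state '-' in Cyanellus only — an autapomorphy, so it tells us nothing about relationships among taxa.
VI (derived state '+') is shared by Ceratax, Cyanellus, Cyanilis, Meroops, and Zygion — a synapomorphy uniting that clade.
VII (derived state '-') is shared by all ingroup taxa — unites the whole ingroup.
Most parsimonious ingroup topology: ((Meroops,((Cyanilis,(Cyanellus,Zygion)),Ceratax)),Ornithura).
The clade {Ceratax, Cyanellus, Cyanilis, Meroops, Zygion} is supported by VI: its derived state '+' occurs in exactly those taxa and in no other taxon (including the outgroup).

VI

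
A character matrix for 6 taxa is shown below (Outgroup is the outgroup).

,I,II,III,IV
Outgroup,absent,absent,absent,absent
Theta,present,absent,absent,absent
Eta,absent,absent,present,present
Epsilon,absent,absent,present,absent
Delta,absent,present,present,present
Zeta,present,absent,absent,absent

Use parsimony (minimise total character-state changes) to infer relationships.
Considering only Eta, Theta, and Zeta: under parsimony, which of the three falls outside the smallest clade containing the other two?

The outgroup has state 'absent' for every character, so 'present' is the derived state throughout.
I: derived state 'present' in Theta and Zeta only — synapomorphy for {Theta, Zeta}.
II (derived state 'present') is unique to Delta (autapomorphy; uninformative for grouping).
Only Delta, Epsilon, and Eta show the derived state 'present' for III, supporting them as a clade.
IV: derived state 'present' in Delta and Eta only — synapomorphy for {Delta, Eta}.
Most parsimonious ingroup topology: ((Theta,Zeta),((Eta,Delta),Epsilon)).
Zeta and Theta share a more recent common ancestor with each other than either does with Eta, so Eta is the least closely related of the three.

Eta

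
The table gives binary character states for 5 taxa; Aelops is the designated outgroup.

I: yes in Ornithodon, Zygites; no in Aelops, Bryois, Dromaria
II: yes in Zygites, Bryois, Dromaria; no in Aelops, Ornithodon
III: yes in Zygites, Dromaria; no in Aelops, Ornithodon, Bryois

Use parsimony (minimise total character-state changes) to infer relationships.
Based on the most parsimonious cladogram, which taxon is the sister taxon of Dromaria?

Zygites

The outgroup has state 'no' for every character, so 'yes' is the derived state throughout.
I (state 'yes') occurs in Ornithodon and Zygites but conflicts with the nesting implied by the other characters — most parsimoniously interpreted as homoplasy.
II (derived state 'yes') is shared by Bryois, Dromaria, and Zygites — a synapomorphy uniting that clade.
III: derived state 'yes' in Dromaria and Zygites only — synapomorphy for {Dromaria, Zygites}.
Most parsimonious ingroup topology: (Ornithodon,((Zygites,Dromaria),Bryois)).
Dromaria and Zygites form a cherry on this tree, so they are sister taxa.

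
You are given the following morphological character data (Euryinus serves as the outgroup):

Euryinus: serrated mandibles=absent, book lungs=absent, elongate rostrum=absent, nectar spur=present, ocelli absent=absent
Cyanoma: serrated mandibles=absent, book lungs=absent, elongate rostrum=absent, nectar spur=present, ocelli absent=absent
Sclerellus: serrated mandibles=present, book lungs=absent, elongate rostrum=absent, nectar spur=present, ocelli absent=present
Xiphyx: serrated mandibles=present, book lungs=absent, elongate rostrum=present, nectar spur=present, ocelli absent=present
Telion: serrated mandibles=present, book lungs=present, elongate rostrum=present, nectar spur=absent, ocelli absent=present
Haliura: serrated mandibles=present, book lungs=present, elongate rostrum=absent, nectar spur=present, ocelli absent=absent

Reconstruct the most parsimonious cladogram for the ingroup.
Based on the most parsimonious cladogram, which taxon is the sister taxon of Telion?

Xiphyx

Character polarity is set by the outgroup: the derived state is whichever differs from the outgroup's state, so for nectar spur the derived state is 'absent', and for the remaining characters it is 'present'.
serrated mandibles (derived state 'present') is shared by Haliura, Sclerellus, Telion, and Xiphyx — a synapomorphy uniting that clade.
book lungs (state 'present') occurs in Haliura and Telion but conflicts with the nesting implied by the other characters — most parsimoniously interpreted as homoplasy.
Only Telion and Xiphyx show the derived state 'present' for elongate rostrum, supporting them as a clade.
nectar spur: derived state 'absent' in Telion only — an autapomorphy, so it tells us nothing about relationships among taxa.
ocelli absent: derived state 'present' in Sclerellus, Telion, and Xiphyx only — synapomorphy for {Sclerellus, Telion, Xiphyx}.
Most parsimonious ingroup topology: (Cyanoma,((Sclerellus,(Xiphyx,Telion)),Haliura)).
Telion and Xiphyx form a cherry on this tree, so they are sister taxa.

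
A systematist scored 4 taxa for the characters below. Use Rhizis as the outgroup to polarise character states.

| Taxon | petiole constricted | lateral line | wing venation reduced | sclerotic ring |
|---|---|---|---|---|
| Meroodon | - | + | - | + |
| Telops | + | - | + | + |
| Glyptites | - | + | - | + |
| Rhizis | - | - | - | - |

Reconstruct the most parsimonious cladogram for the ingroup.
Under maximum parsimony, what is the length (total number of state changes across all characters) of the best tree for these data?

The outgroup has state '-' for every character, so '+' is the derived state throughout.
petiole constricted (derived state '+') is unique to Telops (autapomorphy; uninformative for grouping).
lateral line (derived state '+') is shared by Glyptites and Meroodon — a synapomorphy uniting that clade.
wing venation reduced: derived state '+' in Telops only — an autapomorphy, so it tells us nothing about relationships among taxa.
sclerotic ring (derived state '+') is shared by all ingroup taxa — unites the whole ingroup.
Most parsimonious ingroup topology: ((Glyptites,Meroodon),Telops).
Changes per character on this tree: petiole constricted: 1; lateral line: 1; wing venation reduced: 1; sclerotic ring: 1.
Total = 4.

4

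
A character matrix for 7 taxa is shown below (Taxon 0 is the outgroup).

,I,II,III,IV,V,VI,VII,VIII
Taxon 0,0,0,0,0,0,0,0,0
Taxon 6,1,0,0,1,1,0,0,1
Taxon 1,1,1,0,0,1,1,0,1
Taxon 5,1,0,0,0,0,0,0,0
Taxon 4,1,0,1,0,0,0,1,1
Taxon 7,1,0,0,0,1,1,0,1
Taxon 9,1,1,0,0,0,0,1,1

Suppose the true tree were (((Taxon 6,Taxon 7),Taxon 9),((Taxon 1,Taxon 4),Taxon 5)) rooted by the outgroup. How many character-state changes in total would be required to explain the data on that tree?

13

Map each character onto (((Taxon 6,Taxon 7),Taxon 9),((Taxon 1,Taxon 4),Taxon 5)) (rooted by Taxon 0) and count the minimum state changes it requires (Fitch parsimony):
I: 1; II: 2; III: 1; IV: 1; V: 2; VI: 2; VII: 2; VIII: 2.
Total tree length = 13.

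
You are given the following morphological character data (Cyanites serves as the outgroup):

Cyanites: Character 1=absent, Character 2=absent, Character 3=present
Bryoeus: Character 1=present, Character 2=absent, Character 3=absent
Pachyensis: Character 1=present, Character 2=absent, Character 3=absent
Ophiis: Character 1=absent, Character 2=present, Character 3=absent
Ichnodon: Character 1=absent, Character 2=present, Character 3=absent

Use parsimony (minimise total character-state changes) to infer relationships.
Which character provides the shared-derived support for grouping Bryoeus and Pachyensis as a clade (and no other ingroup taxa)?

Character polarity is set by the outgroup: the derived state is whichever differs from the outgroup's state, so for Character 3 the derived state is 'absent', and for the remaining characters it is 'present'.
Character 1 (derived state 'present') is shared by Bryoeus and Pachyensis — a synapomorphy uniting that clade.
Character 2: derived state 'present' in Ichnodon and Ophiis only — synapomorphy for {Ichnodon, Ophiis}.
All ingroup taxa share the derived state 'absent' for Character 3; it defines the ingroup but does not resolve relationships within it.
Most parsimonious ingroup topology: ((Bryoeus,Pachyensis),(Ophiis,Ichnodon)).
The clade {Bryoeus, Pachyensis} is supported by Character 1: its derived state 'present' occurs in exactly those taxa and in no other taxon (including the outgroup).

Character 1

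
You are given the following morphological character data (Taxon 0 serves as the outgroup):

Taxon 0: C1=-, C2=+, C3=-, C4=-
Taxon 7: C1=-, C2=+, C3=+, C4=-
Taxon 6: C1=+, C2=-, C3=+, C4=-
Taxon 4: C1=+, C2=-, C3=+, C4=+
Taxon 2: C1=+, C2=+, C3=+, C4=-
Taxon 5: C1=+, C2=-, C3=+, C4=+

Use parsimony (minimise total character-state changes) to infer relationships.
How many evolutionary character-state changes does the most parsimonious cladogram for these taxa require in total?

Character polarity is set by the outgroup: the derived state is whichever differs from the outgroup's state, so for C2 the derived state is '-', and for the remaining characters it is '+'.
C1 (derived state '+') is shared by Taxon 2, Taxon 4, Taxon 5, and Taxon 6 — a synapomorphy uniting that clade.
C2 (derived state '-') is shared by Taxon 4, Taxon 5, and Taxon 6 — a synapomorphy uniting that clade.
All ingroup taxa share the derived state '+' for C3; it defines the ingroup but does not resolve relationships within it.
Only Taxon 4 and Taxon 5 show the derived state '+' for C4, supporting them as a clade.
Most parsimonious ingroup topology: (Taxon 7,((Taxon 6,(Taxon 4,Taxon 5)),Taxon 2)).
Changes per character on this tree: C1: 1; C2: 1; C3: 1; C4: 1.
Total = 4.

4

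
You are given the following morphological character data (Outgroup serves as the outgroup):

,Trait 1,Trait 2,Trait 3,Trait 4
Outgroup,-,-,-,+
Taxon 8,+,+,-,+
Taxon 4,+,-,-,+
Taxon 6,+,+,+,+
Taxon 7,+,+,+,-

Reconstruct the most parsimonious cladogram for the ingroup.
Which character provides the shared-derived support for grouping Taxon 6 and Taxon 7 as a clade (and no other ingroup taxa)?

Character polarity is set by the outgroup: the derived state is whichever differs from the outgroup's state, so for Trait 4 the derived state is '-', and for the remaining characters it is '+'.
All ingroup taxa share the derived state '+' for Trait 1; it defines the ingroup but does not resolve relationships within it.
Trait 2: derived state '+' in Taxon 6, Taxon 7, and Taxon 8 only — synapomorphy for {Taxon 6, Taxon 7, Taxon 8}.
Trait 3 (derived state '+') is shared by Taxon 6 and Taxon 7 — a synapomorphy uniting that clade.
Trait 4: derived state '-' in Taxon 7 only — an autapomorphy, so it tells us nothing about relationships among taxa.
Most parsimonious ingroup topology: ((Taxon 8,(Taxon 6,Taxon 7)),Taxon 4).
The clade {Taxon 6, Taxon 7} is supported by Trait 3: its derived state '+' occurs in exactly those taxa and in no other taxon (including the outgroup).

Trait 3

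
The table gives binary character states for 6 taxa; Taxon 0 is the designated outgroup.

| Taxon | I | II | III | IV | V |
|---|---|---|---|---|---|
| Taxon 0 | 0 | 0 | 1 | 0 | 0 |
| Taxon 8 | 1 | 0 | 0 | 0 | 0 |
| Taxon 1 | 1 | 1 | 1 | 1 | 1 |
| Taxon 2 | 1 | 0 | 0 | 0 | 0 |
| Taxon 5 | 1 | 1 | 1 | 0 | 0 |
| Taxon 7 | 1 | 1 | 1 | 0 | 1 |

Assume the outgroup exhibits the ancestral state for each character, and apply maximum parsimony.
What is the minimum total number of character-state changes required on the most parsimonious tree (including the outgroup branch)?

Character polarity is set by the outgroup: the derived state is whichever differs from the outgroup's state, so for III the derived state is '0', and for the remaining characters it is '1'.
All ingroup taxa share the derived state '1' for I; it defines the ingroup but does not resolve relationships within it.
II: derived state '1' in Taxon 1, Taxon 5, and Taxon 7 only — synapomorphy for {Taxon 1, Taxon 5, Taxon 7}.
III: derived state '0' in Taxon 2 and Taxon 8 only — synapomorphy for {Taxon 2, Taxon 8}.
IV (derived state '1') is unique to Taxon 1 (autapomorphy; uninformative for grouping).
V (derived state '1') is shared by Taxon 1 and Taxon 7 — a synapomorphy uniting that clade.
Most parsimonious ingroup topology: ((Taxon 8,Taxon 2),((Taxon 1,Taxon 7),Taxon 5)).
Changes per character on this tree: I: 1; II: 1; III: 1; IV: 1; V: 1.
Total = 5.

5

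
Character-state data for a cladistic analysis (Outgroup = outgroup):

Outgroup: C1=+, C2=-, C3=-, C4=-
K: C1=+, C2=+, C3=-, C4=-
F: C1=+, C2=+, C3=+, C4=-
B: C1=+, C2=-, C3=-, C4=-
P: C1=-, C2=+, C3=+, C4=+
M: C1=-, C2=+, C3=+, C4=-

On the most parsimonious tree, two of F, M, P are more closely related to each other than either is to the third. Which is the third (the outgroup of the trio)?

Character polarity is set by the outgroup: the derived state is whichever differs from the outgroup's state, so for C1 the derived state is '-', and for the remaining characters it is '+'.
C1 (derived state '-') is shared by M and P — a synapomorphy uniting that clade.
C2: derived state '+' in F, K, M, and P only — synapomorphy for {F, K, M, P}.
Only F, M, and P show the derived state '+' for C3, supporting them as a clade.
C4 (derived state '+') is unique to P (autapomorphy; uninformative for grouping).
Most parsimonious ingroup topology: ((K,(F,(P,M))),B).
P and M share a more recent common ancestor with each other than either does with F, so F is the least closely related of the three.

F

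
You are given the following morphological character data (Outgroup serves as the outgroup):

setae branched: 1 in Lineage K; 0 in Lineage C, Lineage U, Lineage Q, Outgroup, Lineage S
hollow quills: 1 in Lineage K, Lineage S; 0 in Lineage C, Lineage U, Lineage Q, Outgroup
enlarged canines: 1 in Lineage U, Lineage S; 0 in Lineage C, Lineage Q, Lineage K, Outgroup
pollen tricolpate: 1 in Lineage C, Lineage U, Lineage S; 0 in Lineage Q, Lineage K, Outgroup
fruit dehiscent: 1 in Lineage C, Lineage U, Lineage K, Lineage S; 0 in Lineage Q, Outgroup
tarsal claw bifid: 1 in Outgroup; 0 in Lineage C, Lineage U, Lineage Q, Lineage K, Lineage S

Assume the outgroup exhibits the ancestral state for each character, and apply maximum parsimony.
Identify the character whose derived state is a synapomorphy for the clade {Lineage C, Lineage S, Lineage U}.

Character polarity is set by the outgroup: the derived state is whichever differs from the outgroup's state, so for tarsal claw bifid the derived state is '0', and for the remaining characters it is '1'.
setae branched (derived state '1') is unique to Lineage K (autapomorphy; uninformative for grouping).
hollow quills (state '1') occurs in Lineage K and Lineage S but conflicts with the nesting implied by the other characters — most parsimoniously interpreted as homoplasy.
enlarged canines (derived state '1') is shared by Lineage S and Lineage U — a synapomorphy uniting that clade.
pollen tricolpate (derived state '1') is shared by Lineage C, Lineage S, and Lineage U — a synapomorphy uniting that clade.
Only Lineage C, Lineage K, Lineage S, and Lineage U show the derived state '1' for fruit dehiscent, supporting them as a clade.
tarsal claw bifid (derived state '0') is shared by all ingroup taxa — unites the whole ingroup.
Most parsimonious ingroup topology: ((Lineage K,((Lineage U,Lineage S),Lineage C)),Lineage Q).
The clade {Lineage C, Lineage S, Lineage U} is supported by pollen tricolpate: its derived state '1' occurs in exactly those taxa and in no other taxon (including the outgroup).

pollen tricolpate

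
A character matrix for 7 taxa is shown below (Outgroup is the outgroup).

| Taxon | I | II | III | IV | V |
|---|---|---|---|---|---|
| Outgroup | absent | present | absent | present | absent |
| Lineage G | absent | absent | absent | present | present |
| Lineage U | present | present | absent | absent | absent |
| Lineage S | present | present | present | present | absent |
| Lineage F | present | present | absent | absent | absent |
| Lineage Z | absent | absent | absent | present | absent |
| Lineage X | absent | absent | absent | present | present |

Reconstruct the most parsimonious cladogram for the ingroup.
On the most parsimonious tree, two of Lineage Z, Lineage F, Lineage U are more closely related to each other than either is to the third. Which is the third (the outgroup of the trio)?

Character polarity is set by the outgroup: the derived state is whichever differs from the outgroup's state, so for II, IV the derived state is 'absent', and for the remaining characters it is 'present'.
I (derived state 'present') is shared by Lineage F, Lineage S, and Lineage U — a synapomorphy uniting that clade.
Only Lineage G, Lineage X, and Lineage Z show the derived state 'absent' for II, supporting them as a clade.
III (derived state 'present') is unique to Lineage S (autapomorphy; uninformative for grouping).
Only Lineage F and Lineage U show the derived state 'absent' for IV, supporting them as a clade.
Only Lineage G and Lineage X show the derived state 'present' for V, supporting them as a clade.
Most parsimonious ingroup topology: (((Lineage G,Lineage X),Lineage Z),((Lineage U,Lineage F),Lineage S)).
Lineage F and Lineage U share a more recent common ancestor with each other than either does with Lineage Z, so Lineage Z is the least closely related of the three.

Lineage Z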